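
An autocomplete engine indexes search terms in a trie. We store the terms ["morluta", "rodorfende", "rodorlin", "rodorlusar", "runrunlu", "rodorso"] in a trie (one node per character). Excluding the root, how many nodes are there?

Count nodes per top-level branch (shared prefixes stored once):
  'm'-branch (morluta): 7 nodes
  'r'-branch (rodorfende, rodorlin, rodorlusar, rodorso, runrunlu): 26 nodes
Sum: 33

33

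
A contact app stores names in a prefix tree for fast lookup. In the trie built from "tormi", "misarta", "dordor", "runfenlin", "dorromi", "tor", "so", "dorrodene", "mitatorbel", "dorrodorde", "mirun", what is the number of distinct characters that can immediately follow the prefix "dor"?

Follow the path "dor" to its node, then look at its outgoing edges.
Distinct next characters after "dor": d, r.
That node has 2 child edges.

2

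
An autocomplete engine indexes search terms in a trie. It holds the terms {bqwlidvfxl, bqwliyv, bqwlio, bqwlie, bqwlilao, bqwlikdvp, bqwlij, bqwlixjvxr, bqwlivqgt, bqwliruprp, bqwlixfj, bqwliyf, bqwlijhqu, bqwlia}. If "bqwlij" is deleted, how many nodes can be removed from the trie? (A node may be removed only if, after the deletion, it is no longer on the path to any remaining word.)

Walk "bqwlij" from the leaf back toward the root, removing each node that no remaining word uses.
Every node on "bqwlij" is still needed (e.g. by "bqwlijhqu"), so nothing is freed.
Nodes removed: 0

0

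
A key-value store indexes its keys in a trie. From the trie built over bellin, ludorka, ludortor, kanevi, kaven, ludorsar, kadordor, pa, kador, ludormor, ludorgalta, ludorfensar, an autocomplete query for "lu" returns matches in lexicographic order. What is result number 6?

Filter for "lu…" and sort: "ludorfensar", "ludorgalta", "ludorka", "ludormor", "ludorsar", "ludortor"
Position 6: ludortor

ludortor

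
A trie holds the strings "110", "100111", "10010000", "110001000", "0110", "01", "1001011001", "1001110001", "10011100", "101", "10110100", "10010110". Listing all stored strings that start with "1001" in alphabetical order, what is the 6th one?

DFS of the "1001" subtree visits, in order: "10010000", "10010110", "1001011001", "100111", "10011100", "1001110001"
Position 6: 1001110001

1001110001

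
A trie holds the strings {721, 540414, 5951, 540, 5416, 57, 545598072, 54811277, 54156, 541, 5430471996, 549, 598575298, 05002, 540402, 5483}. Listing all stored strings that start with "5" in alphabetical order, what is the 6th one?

5416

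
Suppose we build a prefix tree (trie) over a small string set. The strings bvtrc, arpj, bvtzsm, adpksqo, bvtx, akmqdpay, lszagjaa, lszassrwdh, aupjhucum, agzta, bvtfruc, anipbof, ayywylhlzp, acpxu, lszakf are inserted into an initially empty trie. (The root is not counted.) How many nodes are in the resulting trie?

77

For each word, the new-node count is its length minus the longest prefix already in the trie:
  "bvtrc" → 5 new (b, v, t, r, c)
  "arpj" → 4 new (a, r, p, j)
  "bvtzsm" → prefix "bvt" already present; 3 new (z, s, m)
  "adpksqo" → prefix "a" already present; 6 new (d, p, k, s, q, o)
  "bvtx" → prefix "bvt" already present; 1 new (x)
  "akmqdpay" → prefix "a" already present; 7 new (k, m, q, d, p, a, y)
  "lszagjaa" → 8 new (l, s, z, a, g, j, a, a)
  "lszassrwdh" → prefix "lsza" already present; 6 new (s, s, r, w, d, h)
  "aupjhucum" → prefix "a" already present; 8 new (u, p, j, h, u, c, u, m)
  "agzta" → prefix "a" already present; 4 new (g, z, t, a)
  "bvtfruc" → prefix "bvt" already present; 4 new (f, r, u, c)
  "anipbof" → prefix "a" already present; 6 new (n, i, p, b, o, f)
  "ayywylhlzp" → prefix "a" already present; 9 new (y, y, w, y, l, h, l, z, p)
  "acpxu" → prefix "a" already present; 4 new (c, p, x, u)
  "lszakf" → prefix "lsza" already present; 2 new (k, f)
Total nodes = 5 + 4 + 3 + 6 + 1 + 7 + 8 + 6 + 8 + 4 + 4 + 6 + 9 + 4 + 2 = 77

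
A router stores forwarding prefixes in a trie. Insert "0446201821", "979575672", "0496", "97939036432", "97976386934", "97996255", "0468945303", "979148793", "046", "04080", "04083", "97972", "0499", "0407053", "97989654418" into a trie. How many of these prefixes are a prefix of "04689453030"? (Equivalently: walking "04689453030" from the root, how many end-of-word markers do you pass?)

Traverse "04689453030" character by character; count nodes along the way that are marked as word ends.
Prefixes of the query that are stored words: "046", "0468945303"
Count: 2

2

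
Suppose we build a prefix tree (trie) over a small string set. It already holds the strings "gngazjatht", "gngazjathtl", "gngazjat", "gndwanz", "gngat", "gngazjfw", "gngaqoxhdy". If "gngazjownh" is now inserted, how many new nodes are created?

4

Walking "gngazjownh" from the root, the first 6 characters ("gngazj") follow existing edges; "o" is the first miss.
So 10 − 6 = 4 new nodes.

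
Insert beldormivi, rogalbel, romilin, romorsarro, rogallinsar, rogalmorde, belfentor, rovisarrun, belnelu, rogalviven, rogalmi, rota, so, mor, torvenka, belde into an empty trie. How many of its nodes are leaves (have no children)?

16

Leaves are exactly the stored words that no other stored word extends.
Those words: "belde", "beldormivi", "belfentor", "belnelu", "mor", "rogalbel", "rogallinsar", "rogalmi", "rogalmorde", "rogalviven", "romilin", "romorsarro", "rota", "rovisarrun", "so", "torvenka"
Leaf count: 16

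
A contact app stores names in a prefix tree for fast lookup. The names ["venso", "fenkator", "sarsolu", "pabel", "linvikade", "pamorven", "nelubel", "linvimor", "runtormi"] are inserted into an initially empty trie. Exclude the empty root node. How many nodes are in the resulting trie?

58

Trace insertions, counting only characters that open a new branch:
  "venso" → 5 new (v, e, n, s, o)
  "fenkator" → 8 new (f, e, n, k, a, t, o, r)
  "sarsolu" → 7 new (s, a, r, s, o, l, u)
  "pabel" → 5 new (p, a, b, e, l)
  "linvikade" → 9 new (l, i, n, v, i, k, a, d, e)
  "pamorven" → prefix "pa" already present; 6 new (m, o, r, v, e, n)
  "nelubel" → 7 new (n, e, l, u, b, e, l)
  "linvimor" → prefix "linvi" already present; 3 new (m, o, r)
  "runtormi" → 8 new (r, u, n, t, o, r, m, i)
Total nodes = 5 + 8 + 7 + 5 + 9 + 6 + 7 + 3 + 8 = 58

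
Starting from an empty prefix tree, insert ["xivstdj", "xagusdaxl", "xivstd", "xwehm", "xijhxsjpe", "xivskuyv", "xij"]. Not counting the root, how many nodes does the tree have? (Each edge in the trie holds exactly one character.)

30

Count nodes per top-level branch (shared prefixes stored once):
  'x'-branch (xagusdaxl, xij, xijhxsjpe, xivskuyv, xivstd, xivstdj, xwehm): 30 nodes
Sum: 30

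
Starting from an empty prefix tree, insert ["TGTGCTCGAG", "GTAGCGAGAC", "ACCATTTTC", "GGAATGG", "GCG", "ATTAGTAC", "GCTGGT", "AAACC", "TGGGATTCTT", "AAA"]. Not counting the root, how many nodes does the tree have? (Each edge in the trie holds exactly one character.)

60

Insert word by word; a character creates a node only if that edge doesn't already exist:
  "TGTGCTCGAG" → 10 new (T, G, T, G, C, T, C, G, A, G)
  "GTAGCGAGAC" → 10 new (G, T, A, G, C, G, A, G, A, C)
  "ACCATTTTC" → 9 new (A, C, C, A, T, T, T, T, C)
  "GGAATGG" → prefix "G" already present; 6 new (G, A, A, T, G, G)
  "GCG" → prefix "G" already present; 2 new (C, G)
  "ATTAGTAC" → prefix "A" already present; 7 new (T, T, A, G, T, A, C)
  "GCTGGT" → prefix "GC" already present; 4 new (T, G, G, T)
  "AAACC" → prefix "A" already present; 4 new (A, A, C, C)
  "TGGGATTCTT" → prefix "TG" already present; 8 new (G, G, A, T, T, C, T, T)
  "AAA" → prefix "AAA" already present; 0 new (none)
Total nodes = 10 + 10 + 9 + 6 + 2 + 7 + 4 + 4 + 8 + 0 = 60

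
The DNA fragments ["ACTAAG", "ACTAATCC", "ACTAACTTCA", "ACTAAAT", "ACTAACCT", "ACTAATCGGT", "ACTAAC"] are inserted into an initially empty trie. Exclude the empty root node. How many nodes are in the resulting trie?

Trie structure (* marks end of a word):
(root)
└─ A
   └─ C
      └─ T
         └─ A
            └─ A
               ├─ A
               │  └─ T *
               ├─ C *
               │  ├─ C
               │  │  └─ T *
               │  └─ T
               │     └─ T
               │        └─ C
               │           └─ A *
               ├─ G *
               └─ T
                  └─ C
                     ├─ C *
                     └─ G
                        └─ G
                           └─ T *
Counting every labelled node above: 21.

21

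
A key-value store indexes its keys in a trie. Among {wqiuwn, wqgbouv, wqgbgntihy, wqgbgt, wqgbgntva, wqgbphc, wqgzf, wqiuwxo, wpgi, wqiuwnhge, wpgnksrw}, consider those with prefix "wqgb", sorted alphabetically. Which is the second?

Words with prefix "wqgb", in lexicographic order: "wqgbgntihy", "wqgbgntva", "wqgbgt", "wqgbouv", "wqgbphc"
The 2nd is wqgbgntva.

wqgbgntva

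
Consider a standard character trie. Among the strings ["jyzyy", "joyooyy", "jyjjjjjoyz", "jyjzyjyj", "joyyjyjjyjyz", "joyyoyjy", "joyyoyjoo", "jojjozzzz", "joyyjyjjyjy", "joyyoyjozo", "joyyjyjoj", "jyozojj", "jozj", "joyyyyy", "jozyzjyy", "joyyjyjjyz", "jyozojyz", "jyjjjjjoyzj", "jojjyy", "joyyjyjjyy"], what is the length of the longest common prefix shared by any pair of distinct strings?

Equivalently: take the maximum, over all pairs, of their longest common prefix length.
e.g. "joyyjyjjyjy" and "joyyjyjjyjyz" share the prefix "joyyjyjjyjy" of length 11; no pair shares a longer one.
Longest shared-prefix length: 11

11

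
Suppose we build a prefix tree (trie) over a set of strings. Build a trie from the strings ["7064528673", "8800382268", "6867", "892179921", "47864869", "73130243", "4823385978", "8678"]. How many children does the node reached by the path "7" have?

2

Follow the path "7" to its node, then look at its outgoing edges.
Characters that immediately follow "7" among the stored strings: {0, 3}.
That node has 2 child edges.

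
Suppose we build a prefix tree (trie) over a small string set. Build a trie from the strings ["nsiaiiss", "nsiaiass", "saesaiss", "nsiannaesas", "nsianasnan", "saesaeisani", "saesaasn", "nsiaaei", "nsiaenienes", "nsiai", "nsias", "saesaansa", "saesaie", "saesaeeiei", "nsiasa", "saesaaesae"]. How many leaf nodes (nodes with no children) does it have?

A leaf is a node with no children — equivalently, the end of a word that is not a proper prefix of any other stored word.
Those words: "nsiaaei", "nsiaenienes", "nsiaiass", "nsiaiiss", "nsianasnan", "nsiannaesas", "nsiasa", "saesaaesae", "saesaansa", "saesaasn", "saesaeeiei", "saesaeisani", "saesaie", "saesaiss"
Leaf count: 14

14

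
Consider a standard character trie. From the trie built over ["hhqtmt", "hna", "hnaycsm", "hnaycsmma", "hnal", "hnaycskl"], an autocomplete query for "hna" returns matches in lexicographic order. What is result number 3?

hnaycskl

Words with prefix "hna", in lexicographic order: "hna", "hnal", "hnaycskl", "hnaycsm", "hnaycsmma"
Position 3: hnaycskl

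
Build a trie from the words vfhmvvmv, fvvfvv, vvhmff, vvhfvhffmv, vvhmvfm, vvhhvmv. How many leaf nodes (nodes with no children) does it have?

Leaves are exactly the stored words that no other stored word extends.
Those words: "fvvfvv", "vfhmvvmv", "vvhfvhffmv", "vvhhvmv", "vvhmff", "vvhmvfm"
Leaf count: 6

6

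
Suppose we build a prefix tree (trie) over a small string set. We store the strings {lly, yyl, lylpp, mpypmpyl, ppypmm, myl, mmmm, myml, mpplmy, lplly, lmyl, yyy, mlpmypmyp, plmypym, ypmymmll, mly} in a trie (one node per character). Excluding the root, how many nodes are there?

Trace insertions, counting only characters that open a new branch:
  "lly" → 3 new (l, l, y)
  "yyl" → 3 new (y, y, l)
  "lylpp" → prefix "l" already present; 4 new (y, l, p, p)
  "mpypmpyl" → 8 new (m, p, y, p, m, p, y, l)
  "ppypmm" → 6 new (p, p, y, p, m, m)
  "myl" → prefix "m" already present; 2 new (y, l)
  "mmmm" → prefix "m" already present; 3 new (m, m, m)
  "myml" → prefix "my" already present; 2 new (m, l)
  "mpplmy" → prefix "mp" already present; 4 new (p, l, m, y)
  "lplly" → prefix "l" already present; 4 new (p, l, l, y)
  "lmyl" → prefix "l" already present; 3 new (m, y, l)
  "yyy" → prefix "yy" already present; 1 new (y)
  "mlpmypmyp" → prefix "m" already present; 8 new (l, p, m, y, p, m, y, p)
  "plmypym" → prefix "p" already present; 6 new (l, m, y, p, y, m)
  "ypmymmll" → prefix "y" already present; 7 new (p, m, y, m, m, l, l)
  "mly" → prefix "ml" already present; 1 new (y)
Total nodes = 3 + 3 + 4 + 8 + 6 + 2 + 3 + 2 + 4 + 4 + 3 + 1 + 8 + 6 + 7 + 1 = 65

65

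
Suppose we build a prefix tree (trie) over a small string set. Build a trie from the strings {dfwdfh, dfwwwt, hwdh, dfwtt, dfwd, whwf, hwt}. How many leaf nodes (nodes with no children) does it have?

6

Leaves are exactly the stored words that no other stored word extends.
Those words: "dfwdfh", "dfwtt", "dfwwwt", "hwdh", "hwt", "whwf"
Leaf count: 6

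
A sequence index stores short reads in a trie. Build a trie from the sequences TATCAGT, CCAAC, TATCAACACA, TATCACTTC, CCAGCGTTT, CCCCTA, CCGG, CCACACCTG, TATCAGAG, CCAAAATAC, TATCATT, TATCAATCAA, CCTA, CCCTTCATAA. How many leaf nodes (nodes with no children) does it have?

14

Leaves are exactly the stored words that no other stored word extends.
Those words: "CCAAAATAC", "CCAAC", "CCACACCTG", "CCAGCGTTT", "CCCCTA", "CCCTTCATAA", "CCGG", "CCTA", "TATCAACACA", "TATCAATCAA", "TATCACTTC", "TATCAGAG", "TATCAGT", "TATCATT"
Leaf count: 14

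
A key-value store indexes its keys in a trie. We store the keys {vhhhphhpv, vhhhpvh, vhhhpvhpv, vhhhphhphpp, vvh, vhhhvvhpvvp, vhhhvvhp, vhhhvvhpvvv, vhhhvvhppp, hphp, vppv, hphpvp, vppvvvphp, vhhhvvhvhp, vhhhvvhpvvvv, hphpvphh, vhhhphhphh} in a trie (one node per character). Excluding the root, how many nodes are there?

For each word, the new-node count is its length minus the longest prefix already in the trie:
  "vhhhphhpv" → 9 new (v, h, h, h, p, h, h, p, v)
  "vhhhpvh" → prefix "vhhhp" already present; 2 new (v, h)
  "vhhhpvhpv" → prefix "vhhhpvh" already present; 2 new (p, v)
  "vhhhphhphpp" → prefix "vhhhphhp" already present; 3 new (h, p, p)
  "vvh" → prefix "v" already present; 2 new (v, h)
  "vhhhvvhpvvp" → prefix "vhhh" already present; 7 new (v, v, h, p, v, v, p)
  "vhhhvvhp" → prefix "vhhhvvhp" already present; 0 new (none)
  "vhhhvvhpvvv" → prefix "vhhhvvhpvv" already present; 1 new (v)
  "vhhhvvhppp" → prefix "vhhhvvhp" already present; 2 new (p, p)
  "hphp" → 4 new (h, p, h, p)
  "vppv" → prefix "v" already present; 3 new (p, p, v)
  "hphpvp" → prefix "hphp" already present; 2 new (v, p)
  "vppvvvphp" → prefix "vppv" already present; 5 new (v, v, p, h, p)
  "vhhhvvhvhp" → prefix "vhhhvvh" already present; 3 new (v, h, p)
  "vhhhvvhpvvvv" → prefix "vhhhvvhpvvv" already present; 1 new (v)
  "hphpvphh" → prefix "hphpvp" already present; 2 new (h, h)
  "vhhhphhphh" → prefix "vhhhphhph" already present; 1 new (h)
Total nodes = 9 + 2 + 2 + 3 + 2 + 7 + 0 + 1 + 2 + 4 + 3 + 2 + 5 + 3 + 1 + 2 + 1 = 49

49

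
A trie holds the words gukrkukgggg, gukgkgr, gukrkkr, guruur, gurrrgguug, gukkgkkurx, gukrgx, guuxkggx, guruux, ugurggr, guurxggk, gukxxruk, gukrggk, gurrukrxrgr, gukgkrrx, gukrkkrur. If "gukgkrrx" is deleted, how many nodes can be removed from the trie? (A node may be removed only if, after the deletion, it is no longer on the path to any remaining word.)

3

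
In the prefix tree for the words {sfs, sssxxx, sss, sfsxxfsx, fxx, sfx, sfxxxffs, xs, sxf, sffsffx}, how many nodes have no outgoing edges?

7

A leaf is a node with no children — equivalently, the end of a word that is not a proper prefix of any other stored word.
Those words: "fxx", "sffsffx", "sfsxxfsx", "sfxxxffs", "sssxxx", "sxf", "xs"
Leaf count: 7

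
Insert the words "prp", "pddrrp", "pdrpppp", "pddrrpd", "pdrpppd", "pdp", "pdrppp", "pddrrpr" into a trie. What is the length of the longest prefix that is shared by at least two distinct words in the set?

The deepest shared node is where two words last agree before diverging.
"pddrrp" and "pddrrpd" agree on "pddrrp" (6 characters) before diverging; nothing deeper is shared.
Longest shared-prefix length: 6

6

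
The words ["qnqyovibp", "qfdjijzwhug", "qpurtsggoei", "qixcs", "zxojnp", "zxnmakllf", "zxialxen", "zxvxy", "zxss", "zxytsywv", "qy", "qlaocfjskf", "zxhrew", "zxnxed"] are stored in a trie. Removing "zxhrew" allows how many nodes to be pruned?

Walk "zxhrew" from the leaf back toward the root, removing each node that no remaining word uses.
The suffix "hrew" (4 nodes) is used only by "zxhrew"; the node for "zx" still has the child "o", so pruning stops there.
Nodes removed: 4

4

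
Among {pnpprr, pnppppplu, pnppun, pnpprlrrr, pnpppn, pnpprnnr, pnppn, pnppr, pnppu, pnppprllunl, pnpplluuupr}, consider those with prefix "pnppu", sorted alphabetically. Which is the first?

Filter for "pnppu…" and sort: "pnppu", "pnppun"
Position 1: pnppu

pnppu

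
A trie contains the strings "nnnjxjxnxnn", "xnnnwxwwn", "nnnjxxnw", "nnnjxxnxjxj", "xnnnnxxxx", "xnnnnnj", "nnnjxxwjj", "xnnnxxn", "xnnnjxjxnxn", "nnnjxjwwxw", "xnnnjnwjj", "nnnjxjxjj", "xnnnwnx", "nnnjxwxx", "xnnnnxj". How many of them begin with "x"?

Walk to "x"; the words in its subtree are exactly those with that prefix.
Matches: "xnnnjnwjj", "xnnnjxjxnxn", "xnnnnnj", "xnnnnxj", "xnnnnxxxx", "xnnnwnx", "xnnnwxwwn", "xnnnxxn"
Count: 8

8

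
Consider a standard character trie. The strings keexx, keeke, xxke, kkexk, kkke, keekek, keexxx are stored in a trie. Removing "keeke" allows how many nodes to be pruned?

0

A node on "keeke"'s path can go only if nothing else ends at it or branches off below it.
Every node on "keeke" is still needed (e.g. by "keekek"), so nothing is freed.
Nodes removed: 0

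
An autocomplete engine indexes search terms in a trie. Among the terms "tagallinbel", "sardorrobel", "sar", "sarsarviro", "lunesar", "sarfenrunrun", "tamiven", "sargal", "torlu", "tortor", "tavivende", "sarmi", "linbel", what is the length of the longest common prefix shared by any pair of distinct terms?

Look for the deepest trie node that still has at least two words in its subtree.
"sar" and "sardorrobel" agree on "sar" (3 characters) before diverging; nothing deeper is shared.
Longest shared-prefix length: 3

3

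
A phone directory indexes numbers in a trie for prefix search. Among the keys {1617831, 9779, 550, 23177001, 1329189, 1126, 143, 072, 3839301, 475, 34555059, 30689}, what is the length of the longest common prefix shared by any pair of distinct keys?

The deepest shared node is where two words last agree before diverging.
e.g. "1126" and "1329189" share the prefix "1" of length 1; no pair shares a longer one.
Longest shared-prefix length: 1

1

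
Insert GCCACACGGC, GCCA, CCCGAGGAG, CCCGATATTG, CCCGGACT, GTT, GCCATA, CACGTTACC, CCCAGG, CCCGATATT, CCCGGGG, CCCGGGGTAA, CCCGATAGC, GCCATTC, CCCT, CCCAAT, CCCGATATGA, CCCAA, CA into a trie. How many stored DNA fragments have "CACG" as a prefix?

1

Filter for entries beginning with "CACG":
Matches: "CACGTTACC"
Count: 1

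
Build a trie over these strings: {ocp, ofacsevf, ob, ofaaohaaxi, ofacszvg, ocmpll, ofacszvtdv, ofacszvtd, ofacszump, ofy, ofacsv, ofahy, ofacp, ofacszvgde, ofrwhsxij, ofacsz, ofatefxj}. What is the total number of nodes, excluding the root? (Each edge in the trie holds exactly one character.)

50

Insert word by word; a character creates a node only if that edge doesn't already exist:
  "ocp" → 3 new (o, c, p)
  "ofacsevf" → prefix "o" already present; 7 new (f, a, c, s, e, v, f)
  "ob" → prefix "o" already present; 1 new (b)
  "ofaaohaaxi" → prefix "ofa" already present; 7 new (a, o, h, a, a, x, i)
  "ofacszvg" → prefix "ofacs" already present; 3 new (z, v, g)
  "ocmpll" → prefix "oc" already present; 4 new (m, p, l, l)
  "ofacszvtdv" → prefix "ofacszv" already present; 3 new (t, d, v)
  "ofacszvtd" → prefix "ofacszvtd" already present; 0 new (none)
  "ofacszump" → prefix "ofacsz" already present; 3 new (u, m, p)
  "ofy" → prefix "of" already present; 1 new (y)
  "ofacsv" → prefix "ofacs" already present; 1 new (v)
  "ofahy" → prefix "ofa" already present; 2 new (h, y)
  "ofacp" → prefix "ofac" already present; 1 new (p)
  "ofacszvgde" → prefix "ofacszvg" already present; 2 new (d, e)
  "ofrwhsxij" → prefix "of" already present; 7 new (r, w, h, s, x, i, j)
  "ofacsz" → prefix "ofacsz" already present; 0 new (none)
  "ofatefxj" → prefix "ofa" already present; 5 new (t, e, f, x, j)
Total nodes = 3 + 7 + 1 + 7 + 3 + 4 + 3 + 0 + 3 + 1 + 1 + 2 + 1 + 2 + 7 + 0 + 5 = 50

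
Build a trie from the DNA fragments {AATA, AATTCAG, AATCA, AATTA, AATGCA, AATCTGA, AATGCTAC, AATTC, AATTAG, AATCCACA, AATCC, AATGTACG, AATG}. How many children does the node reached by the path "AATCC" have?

Walk "AATCC" from the root, arriving at one node.
Distinct next characters after "AATCC": A.
That node has 1 child edge.

1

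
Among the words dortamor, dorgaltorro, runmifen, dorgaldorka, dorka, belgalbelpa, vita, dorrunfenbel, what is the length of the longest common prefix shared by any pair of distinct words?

Equivalently: take the maximum, over all pairs, of their longest common prefix length.
e.g. "dorgaldorka" and "dorgaltorro" share the prefix "dorgal" of length 6; no pair shares a longer one.
Longest shared-prefix length: 6

6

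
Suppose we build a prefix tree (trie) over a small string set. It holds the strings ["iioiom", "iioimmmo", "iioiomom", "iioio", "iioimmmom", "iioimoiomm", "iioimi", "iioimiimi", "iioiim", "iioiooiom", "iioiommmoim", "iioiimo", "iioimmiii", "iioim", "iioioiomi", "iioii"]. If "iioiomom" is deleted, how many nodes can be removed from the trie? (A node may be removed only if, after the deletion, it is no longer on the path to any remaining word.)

2

A node on "iioiomom"'s path can go only if nothing else ends at it or branches off below it.
The suffix "om" (2 nodes) is used only by "iioiomom"; the node for "iioiom" still has the child "m", so pruning stops there.
Nodes removed: 2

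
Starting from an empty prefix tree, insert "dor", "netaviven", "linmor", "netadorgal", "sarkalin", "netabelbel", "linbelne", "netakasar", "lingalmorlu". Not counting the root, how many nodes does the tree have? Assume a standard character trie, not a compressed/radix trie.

56

Count nodes per top-level branch (shared prefixes stored once):
  'd'-branch (dor): 3 nodes
  'l'-branch (linbelne, lingalmorlu, linmor): 19 nodes
  'n'-branch (netabelbel, netadorgal, netakasar, netaviven): 26 nodes
  's'-branch (sarkalin): 8 nodes
Sum: 56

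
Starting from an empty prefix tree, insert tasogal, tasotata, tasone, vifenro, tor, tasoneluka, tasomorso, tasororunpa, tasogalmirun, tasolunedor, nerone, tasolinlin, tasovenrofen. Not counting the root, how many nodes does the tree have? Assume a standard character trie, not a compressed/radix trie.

69

For each word, the new-node count is its length minus the longest prefix already in the trie:
  "tasogal" → 7 new (t, a, s, o, g, a, l)
  "tasotata" → prefix "taso" already present; 4 new (t, a, t, a)
  "tasone" → prefix "taso" already present; 2 new (n, e)
  "vifenro" → 7 new (v, i, f, e, n, r, o)
  "tor" → prefix "t" already present; 2 new (o, r)
  "tasoneluka" → prefix "tasone" already present; 4 new (l, u, k, a)
  "tasomorso" → prefix "taso" already present; 5 new (m, o, r, s, o)
  "tasororunpa" → prefix "taso" already present; 7 new (r, o, r, u, n, p, a)
  "tasogalmirun" → prefix "tasogal" already present; 5 new (m, i, r, u, n)
  "tasolunedor" → prefix "taso" already present; 7 new (l, u, n, e, d, o, r)
  "nerone" → 6 new (n, e, r, o, n, e)
  "tasolinlin" → prefix "tasol" already present; 5 new (i, n, l, i, n)
  "tasovenrofen" → prefix "taso" already present; 8 new (v, e, n, r, o, f, e, n)
Total nodes = 7 + 4 + 2 + 7 + 2 + 4 + 5 + 7 + 5 + 7 + 6 + 5 + 8 = 69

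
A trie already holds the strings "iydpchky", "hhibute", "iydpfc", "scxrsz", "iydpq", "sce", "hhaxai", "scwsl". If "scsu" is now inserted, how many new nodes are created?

"sc" is already a path in the trie; the remaining "su" must be added.
So 4 − 2 = 2 new nodes.

2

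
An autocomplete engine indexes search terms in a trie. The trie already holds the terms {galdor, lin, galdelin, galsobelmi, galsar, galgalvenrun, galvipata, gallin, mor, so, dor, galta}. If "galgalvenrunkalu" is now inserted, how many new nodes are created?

"galgalvenrun" is already a path in the trie; the remaining "kalu" must be added.
New nodes needed: |"galgalvenrunkalu"| − 12 = 16 − 12 = 4.

4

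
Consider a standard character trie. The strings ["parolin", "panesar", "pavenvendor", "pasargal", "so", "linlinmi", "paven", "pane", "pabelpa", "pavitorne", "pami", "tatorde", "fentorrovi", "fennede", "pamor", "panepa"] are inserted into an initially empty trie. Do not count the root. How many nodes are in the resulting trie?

75

Insert word by word; a character creates a node only if that edge doesn't already exist:
  "parolin" → 7 new (p, a, r, o, l, i, n)
  "panesar" → prefix "pa" already present; 5 new (n, e, s, a, r)
  "pavenvendor" → prefix "pa" already present; 9 new (v, e, n, v, e, n, d, o, r)
  "pasargal" → prefix "pa" already present; 6 new (s, a, r, g, a, l)
  "so" → 2 new (s, o)
  "linlinmi" → 8 new (l, i, n, l, i, n, m, i)
  "paven" → prefix "paven" already present; 0 new (none)
  "pane" → prefix "pane" already present; 0 new (none)
  "pabelpa" → prefix "pa" already present; 5 new (b, e, l, p, a)
  "pavitorne" → prefix "pav" already present; 6 new (i, t, o, r, n, e)
  "pami" → prefix "pa" already present; 2 new (m, i)
  "tatorde" → 7 new (t, a, t, o, r, d, e)
  "fentorrovi" → 10 new (f, e, n, t, o, r, r, o, v, i)
  "fennede" → prefix "fen" already present; 4 new (n, e, d, e)
  "pamor" → prefix "pam" already present; 2 new (o, r)
  "panepa" → prefix "pane" already present; 2 new (p, a)
Total nodes = 7 + 5 + 9 + 6 + 2 + 8 + 0 + 0 + 5 + 6 + 2 + 7 + 10 + 4 + 2 + 2 = 75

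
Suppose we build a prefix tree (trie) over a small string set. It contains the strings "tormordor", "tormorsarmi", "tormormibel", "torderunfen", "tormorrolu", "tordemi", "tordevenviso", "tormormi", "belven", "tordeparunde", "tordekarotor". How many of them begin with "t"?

Filter for entries beginning with "t":
Matches: "tordekarotor", "tordemi", "tordeparunde", "torderunfen", "tordevenviso", "tormordor", "tormormi", "tormormibel", "tormorrolu", "tormorsarmi"
Count: 10

10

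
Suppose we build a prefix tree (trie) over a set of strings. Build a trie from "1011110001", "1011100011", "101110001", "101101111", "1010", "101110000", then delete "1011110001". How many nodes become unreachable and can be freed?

Walk "1011110001" from the leaf back toward the root, removing each node that no remaining word uses.
The suffix "10001" (5 nodes) is used only by "1011110001"; the node for "10111" still has the child "0", so pruning stops there.
Nodes removed: 5

5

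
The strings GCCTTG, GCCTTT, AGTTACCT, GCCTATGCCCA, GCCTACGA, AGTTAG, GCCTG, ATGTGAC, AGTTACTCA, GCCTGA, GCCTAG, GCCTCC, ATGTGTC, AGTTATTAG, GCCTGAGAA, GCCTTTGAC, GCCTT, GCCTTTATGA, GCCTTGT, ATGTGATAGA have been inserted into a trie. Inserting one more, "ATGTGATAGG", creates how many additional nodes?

1

Walking "ATGTGATAGG" from the root, the first 9 characters ("ATGTGATAG") follow existing edges; "G" is the first miss.
Each of the 1 remaining characters creates one node.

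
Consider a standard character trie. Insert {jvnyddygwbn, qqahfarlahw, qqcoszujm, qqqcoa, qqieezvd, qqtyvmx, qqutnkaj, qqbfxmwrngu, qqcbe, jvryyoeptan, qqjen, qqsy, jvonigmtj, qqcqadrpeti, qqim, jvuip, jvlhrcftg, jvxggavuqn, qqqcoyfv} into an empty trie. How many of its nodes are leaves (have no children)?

Leaves are exactly the stored words that no other stored word extends.
Those words: "jvlhrcftg", "jvnyddygwbn", "jvonigmtj", "jvryyoeptan", "jvuip", "jvxggavuqn", "qqahfarlahw", "qqbfxmwrngu", "qqcbe", "qqcoszujm", "qqcqadrpeti", "qqieezvd", "qqim", "qqjen", "qqqcoa", "qqqcoyfv", "qqsy", "qqtyvmx", "qqutnkaj"
Leaf count: 19

19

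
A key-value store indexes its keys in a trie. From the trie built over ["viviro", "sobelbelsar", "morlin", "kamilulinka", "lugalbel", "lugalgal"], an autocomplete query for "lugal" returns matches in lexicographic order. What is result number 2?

DFS of the "lugal" subtree visits, in order: "lugalbel", "lugalgal"
Position 2: lugalgal

lugalgal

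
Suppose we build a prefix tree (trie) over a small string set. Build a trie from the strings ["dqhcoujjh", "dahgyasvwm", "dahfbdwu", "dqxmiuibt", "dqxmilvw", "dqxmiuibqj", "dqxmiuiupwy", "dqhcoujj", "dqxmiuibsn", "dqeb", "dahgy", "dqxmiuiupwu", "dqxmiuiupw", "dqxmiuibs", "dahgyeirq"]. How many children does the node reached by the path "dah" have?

2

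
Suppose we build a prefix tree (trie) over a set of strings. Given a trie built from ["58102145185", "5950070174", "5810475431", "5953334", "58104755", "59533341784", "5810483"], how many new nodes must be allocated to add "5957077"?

4

Walking "5957077" from the root, the first 3 characters ("595") follow existing edges; "7" is the first miss.
New nodes needed: |"5957077"| − 3 = 7 − 3 = 4.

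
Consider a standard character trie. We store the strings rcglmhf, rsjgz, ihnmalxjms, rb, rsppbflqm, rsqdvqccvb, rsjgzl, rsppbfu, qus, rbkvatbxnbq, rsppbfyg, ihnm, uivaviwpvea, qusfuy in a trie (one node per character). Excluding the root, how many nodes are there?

67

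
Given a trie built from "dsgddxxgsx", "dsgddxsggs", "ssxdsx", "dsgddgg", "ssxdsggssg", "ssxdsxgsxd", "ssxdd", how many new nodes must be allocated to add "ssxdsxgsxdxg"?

The longest prefix of "ssxdsxgsxdxg" already in the trie is "ssxdsxgsxd" (length 10).
So 12 − 10 = 2 new nodes.

2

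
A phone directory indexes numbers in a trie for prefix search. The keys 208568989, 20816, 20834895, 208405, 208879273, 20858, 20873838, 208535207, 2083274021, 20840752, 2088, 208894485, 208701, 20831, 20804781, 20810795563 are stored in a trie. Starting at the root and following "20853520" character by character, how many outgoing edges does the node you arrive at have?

The children of the "20853520" node are the distinct next characters among strings starting with "20853520".
Characters that immediately follow "20853520" among the stored strings: {7}.
That node has 1 child edge.

1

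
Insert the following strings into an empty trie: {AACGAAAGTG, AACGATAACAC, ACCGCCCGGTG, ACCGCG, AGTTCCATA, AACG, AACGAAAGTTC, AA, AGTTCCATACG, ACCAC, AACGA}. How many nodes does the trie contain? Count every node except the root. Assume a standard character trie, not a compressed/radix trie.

Count nodes per top-level branch (shared prefixes stored once):
  'A'-branch (AA, AACG, AACGA, AACGAAAGTG, AACGAAAGTTC, AACGATAACAC, ACCAC, ACCGCCCGGTG, ACCGCG, AGTTCCATA, AGTTCCATACG): 41 nodes
Sum: 41

41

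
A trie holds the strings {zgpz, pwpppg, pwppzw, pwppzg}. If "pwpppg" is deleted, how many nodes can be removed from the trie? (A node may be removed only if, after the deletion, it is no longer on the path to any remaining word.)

Walk "pwpppg" from the leaf back toward the root, removing each node that no remaining word uses.
The suffix "pg" (2 nodes) is used only by "pwpppg"; the node for "pwpp" still has the child "z", so pruning stops there.
Nodes removed: 2

2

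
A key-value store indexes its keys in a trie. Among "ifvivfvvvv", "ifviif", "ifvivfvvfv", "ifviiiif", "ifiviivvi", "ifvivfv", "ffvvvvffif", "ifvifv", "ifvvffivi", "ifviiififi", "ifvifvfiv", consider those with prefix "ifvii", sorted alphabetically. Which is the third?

DFS of the "ifvii" subtree visits, in order: "ifviif", "ifviiififi", "ifviiiif"
The 3rd is ifviiiif.

ifviiiif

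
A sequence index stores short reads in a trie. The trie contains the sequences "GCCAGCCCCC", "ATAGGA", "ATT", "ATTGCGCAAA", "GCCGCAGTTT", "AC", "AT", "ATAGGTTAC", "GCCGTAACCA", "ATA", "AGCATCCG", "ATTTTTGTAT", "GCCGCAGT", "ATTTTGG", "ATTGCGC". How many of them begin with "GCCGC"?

Traverse to the node for "GCCGC", then collect every word in that subtree.
Words under "GCCGC": GCCGCAGT, GCCGCAGTTT
Count: 2

2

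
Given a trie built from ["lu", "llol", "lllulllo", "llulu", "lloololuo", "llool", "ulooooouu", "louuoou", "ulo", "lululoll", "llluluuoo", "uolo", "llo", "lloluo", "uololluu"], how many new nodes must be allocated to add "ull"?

"ul" is already a path in the trie; the remaining "l" must be added.
New nodes needed: |"ull"| − 2 = 3 − 2 = 1.

1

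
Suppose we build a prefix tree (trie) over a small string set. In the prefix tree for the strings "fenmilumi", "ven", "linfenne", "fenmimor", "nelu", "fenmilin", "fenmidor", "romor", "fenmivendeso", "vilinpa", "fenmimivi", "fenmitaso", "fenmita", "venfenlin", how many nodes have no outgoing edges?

12

A leaf is a node with no children — equivalently, the end of a word that is not a proper prefix of any other stored word.
Those words: "fenmidor", "fenmilin", "fenmilumi", "fenmimivi", "fenmimor", "fenmitaso", "fenmivendeso", "linfenne", "nelu", "romor", "venfenlin", "vilinpa"
Leaf count: 12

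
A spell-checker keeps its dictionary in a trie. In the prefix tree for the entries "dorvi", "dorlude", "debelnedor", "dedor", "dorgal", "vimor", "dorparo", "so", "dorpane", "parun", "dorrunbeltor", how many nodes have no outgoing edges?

A leaf is a node with no children — equivalently, the end of a word that is not a proper prefix of any other stored word.
Those words: "debelnedor", "dedor", "dorgal", "dorlude", "dorpane", "dorparo", "dorrunbeltor", "dorvi", "parun", "so", "vimor"
Leaf count: 11

11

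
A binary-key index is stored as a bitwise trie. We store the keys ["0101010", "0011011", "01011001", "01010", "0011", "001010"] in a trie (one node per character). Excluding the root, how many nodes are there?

20

Count nodes per top-level branch (shared prefixes stored once):
  '0'-branch (001010, 0011, 0011011, 01010, 0101010, 01011001): 20 nodes
Sum: 20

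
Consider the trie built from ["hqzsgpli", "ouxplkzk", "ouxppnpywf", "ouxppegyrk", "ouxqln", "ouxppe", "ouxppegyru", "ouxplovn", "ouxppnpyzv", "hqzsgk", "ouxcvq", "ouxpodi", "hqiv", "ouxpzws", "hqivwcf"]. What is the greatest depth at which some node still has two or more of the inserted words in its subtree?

Look for the deepest trie node that still has at least two words in its subtree.
e.g. "ouxppegyrk" and "ouxppegyru" share the prefix "ouxppegyr" of length 9; no pair shares a longer one.
Longest shared-prefix length: 9

9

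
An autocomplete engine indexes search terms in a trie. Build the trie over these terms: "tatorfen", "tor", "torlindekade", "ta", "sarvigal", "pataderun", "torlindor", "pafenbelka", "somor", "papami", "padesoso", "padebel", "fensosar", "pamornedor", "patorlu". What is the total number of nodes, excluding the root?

For each word, the new-node count is its length minus the longest prefix already in the trie:
  "tatorfen" → 8 new (t, a, t, o, r, f, e, n)
  "tor" → prefix "t" already present; 2 new (o, r)
  "torlindekade" → prefix "tor" already present; 9 new (l, i, n, d, e, k, a, d, e)
  "ta" → prefix "ta" already present; 0 new (none)
  "sarvigal" → 8 new (s, a, r, v, i, g, a, l)
  "pataderun" → 9 new (p, a, t, a, d, e, r, u, n)
  "torlindor" → prefix "torlind" already present; 2 new (o, r)
  "pafenbelka" → prefix "pa" already present; 8 new (f, e, n, b, e, l, k, a)
  "somor" → prefix "s" already present; 4 new (o, m, o, r)
  "papami" → prefix "pa" already present; 4 new (p, a, m, i)
  "padesoso" → prefix "pa" already present; 6 new (d, e, s, o, s, o)
  "padebel" → prefix "pade" already present; 3 new (b, e, l)
  "fensosar" → 8 new (f, e, n, s, o, s, a, r)
  "pamornedor" → prefix "pa" already present; 8 new (m, o, r, n, e, d, o, r)
  "patorlu" → prefix "pat" already present; 4 new (o, r, l, u)
Total nodes = 8 + 2 + 9 + 0 + 8 + 9 + 2 + 8 + 4 + 4 + 6 + 3 + 8 + 8 + 4 = 83

83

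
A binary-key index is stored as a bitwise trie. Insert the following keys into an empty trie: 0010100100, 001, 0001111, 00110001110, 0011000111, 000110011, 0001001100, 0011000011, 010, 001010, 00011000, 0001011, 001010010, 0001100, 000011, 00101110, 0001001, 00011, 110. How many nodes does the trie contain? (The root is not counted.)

Count nodes per top-level branch (shared prefixes stored once):
  '0'-branch (000011, 0001001, 0001001100, 0001011, 00011, 0001100, 00011000, 000110011, 0001111, 001, 001010, 001010010, 0010100100, 00101110, 0011000011, 0011000111, 00110001110, 010): 47 nodes
  '1'-branch (110): 3 nodes
Sum: 50

50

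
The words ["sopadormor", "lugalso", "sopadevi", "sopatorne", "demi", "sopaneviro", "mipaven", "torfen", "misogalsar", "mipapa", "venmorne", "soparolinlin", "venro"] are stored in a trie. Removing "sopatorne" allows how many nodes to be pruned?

5

After clearing the end-marker at "sopatorne", prune upward until reaching a node still needed by another word.
The suffix "torne" (5 nodes) is used only by "sopatorne"; the node for "sopa" still has the child "d", so pruning stops there.
Nodes removed: 5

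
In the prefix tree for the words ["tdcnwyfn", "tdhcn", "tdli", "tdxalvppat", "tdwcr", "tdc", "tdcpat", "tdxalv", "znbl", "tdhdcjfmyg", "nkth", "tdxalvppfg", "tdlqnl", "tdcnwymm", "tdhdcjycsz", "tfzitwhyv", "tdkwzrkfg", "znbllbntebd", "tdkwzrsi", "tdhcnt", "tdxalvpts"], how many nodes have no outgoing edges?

A leaf is a node with no children — equivalently, the end of a word that is not a proper prefix of any other stored word.
Those words: "nkth", "tdcnwyfn", "tdcnwymm", "tdcpat", "tdhcnt", "tdhdcjfmyg", "tdhdcjycsz", "tdkwzrkfg", "tdkwzrsi", "tdli", "tdlqnl", "tdwcr", "tdxalvppat", "tdxalvppfg", "tdxalvpts", "tfzitwhyv", "znbllbntebd"
Leaf count: 17

17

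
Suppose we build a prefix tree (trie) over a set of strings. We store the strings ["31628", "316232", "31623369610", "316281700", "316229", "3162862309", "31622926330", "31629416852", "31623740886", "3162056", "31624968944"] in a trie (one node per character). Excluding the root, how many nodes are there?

52

Trace insertions, counting only characters that open a new branch:
  "31628" → 5 new (3, 1, 6, 2, 8)
  "316232" → prefix "3162" already present; 2 new (3, 2)
  "31623369610" → prefix "31623" already present; 6 new (3, 6, 9, 6, 1, 0)
  "316281700" → prefix "31628" already present; 4 new (1, 7, 0, 0)
  "316229" → prefix "3162" already present; 2 new (2, 9)
  "3162862309" → prefix "31628" already present; 5 new (6, 2, 3, 0, 9)
  "31622926330" → prefix "316229" already present; 5 new (2, 6, 3, 3, 0)
  "31629416852" → prefix "3162" already present; 7 new (9, 4, 1, 6, 8, 5, 2)
  "31623740886" → prefix "31623" already present; 6 new (7, 4, 0, 8, 8, 6)
  "3162056" → prefix "3162" already present; 3 new (0, 5, 6)
  "31624968944" → prefix "3162" already present; 7 new (4, 9, 6, 8, 9, 4, 4)
Total nodes = 5 + 2 + 6 + 4 + 2 + 5 + 5 + 7 + 6 + 3 + 7 = 52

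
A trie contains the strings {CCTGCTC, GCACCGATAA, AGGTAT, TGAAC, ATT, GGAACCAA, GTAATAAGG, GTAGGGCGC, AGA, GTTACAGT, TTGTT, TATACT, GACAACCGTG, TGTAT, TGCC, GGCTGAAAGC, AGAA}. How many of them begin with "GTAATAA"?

Walk to "GTAATAA"; the words in its subtree are exactly those with that prefix.
Matches: "GTAATAAGG"
Count: 1

1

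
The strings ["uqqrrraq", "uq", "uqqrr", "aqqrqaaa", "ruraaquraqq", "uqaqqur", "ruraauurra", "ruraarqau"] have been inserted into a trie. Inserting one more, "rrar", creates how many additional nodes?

Walking "rrar" from the root, the first 1 characters ("r") follow existing edges; "r" is the first miss.
So 4 − 1 = 3 new nodes.

3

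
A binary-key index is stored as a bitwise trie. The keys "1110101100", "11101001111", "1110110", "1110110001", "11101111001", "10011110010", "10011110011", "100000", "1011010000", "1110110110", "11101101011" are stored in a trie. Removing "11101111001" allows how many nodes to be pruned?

5

After clearing the end-marker at "11101111001", prune upward until reaching a node still needed by another word.
The suffix "11001" (5 nodes) is used only by "11101111001"; the node for "111011" still has the child "0", so pruning stops there.
Nodes removed: 5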